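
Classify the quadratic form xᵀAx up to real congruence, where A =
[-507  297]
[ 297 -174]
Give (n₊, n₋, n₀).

Answer: (0, 2, 0)

Derivation:
step 0: pivot -507 → sign −
step 1: pivot -3/169 → sign −
signature = (0, 2, 0)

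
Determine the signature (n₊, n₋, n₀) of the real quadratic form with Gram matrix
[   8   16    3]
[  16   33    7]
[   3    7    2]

step 0: pivot 8 → sign +
step 1: pivot 1 → sign +
step 2: pivot -1/8 → sign −
signature = (2, 1, 0)

Answer: (2, 1, 0)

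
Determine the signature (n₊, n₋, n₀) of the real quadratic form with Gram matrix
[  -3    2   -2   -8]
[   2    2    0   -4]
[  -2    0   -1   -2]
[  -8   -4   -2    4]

Answer: (1, 2, 1)

Derivation:
step 0: pivot -3 → sign −
step 1: pivot 10/3 → sign +
step 2: pivot -1/5 → sign −
step 3: row/col 3 already zero → sign 0
signature = (1, 2, 1)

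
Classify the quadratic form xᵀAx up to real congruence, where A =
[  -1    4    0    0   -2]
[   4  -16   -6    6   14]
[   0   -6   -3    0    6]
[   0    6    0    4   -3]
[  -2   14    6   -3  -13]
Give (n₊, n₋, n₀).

step 0: pivot -1 → sign −
step 1: pivot -3 → sign −
step 2: pivot 12 → sign +
step 3: pivot 1 → sign +
step 4: row/col 4 already zero → sign 0
signature = (2, 2, 1)

Answer: (2, 2, 1)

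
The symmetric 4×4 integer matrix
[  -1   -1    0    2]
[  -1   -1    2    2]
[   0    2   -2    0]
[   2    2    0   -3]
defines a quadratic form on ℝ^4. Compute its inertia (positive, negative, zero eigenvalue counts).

step 0: pivot -1 → sign −
step 1: pivot -2 → sign −
step 2: pivot 2 → sign +
step 3: pivot 1 → sign +
signature = (2, 2, 0)

Answer: (2, 2, 0)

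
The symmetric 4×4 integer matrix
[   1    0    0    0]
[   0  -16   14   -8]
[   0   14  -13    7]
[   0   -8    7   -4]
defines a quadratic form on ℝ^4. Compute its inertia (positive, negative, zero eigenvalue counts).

Answer: (1, 2, 1)

Derivation:
step 0: pivot 1 → sign +
step 1: pivot -16 → sign −
step 2: pivot -3/4 → sign −
step 3: row/col 3 already zero → sign 0
signature = (1, 2, 1)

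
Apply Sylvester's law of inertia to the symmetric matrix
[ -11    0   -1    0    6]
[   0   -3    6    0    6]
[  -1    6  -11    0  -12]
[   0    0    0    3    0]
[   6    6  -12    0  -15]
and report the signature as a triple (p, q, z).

step 0: pivot -11 → sign −
step 1: pivot -3 → sign −
step 2: pivot 12/11 → sign +
step 3: pivot 3 → sign +
step 4: row/col 4 already zero → sign 0
signature = (2, 2, 1)

Answer: (2, 2, 1)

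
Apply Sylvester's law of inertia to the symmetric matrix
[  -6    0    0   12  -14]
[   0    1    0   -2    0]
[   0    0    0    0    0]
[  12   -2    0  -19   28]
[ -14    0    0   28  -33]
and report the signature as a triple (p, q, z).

Answer: (2, 2, 1)

Derivation:
step 0: pivot -6 → sign −
step 1: pivot 1 → sign +
step 2: pivot 1 → sign +
step 3: pivot -1/3 → sign −
step 4: row/col 4 already zero → sign 0
signature = (2, 2, 1)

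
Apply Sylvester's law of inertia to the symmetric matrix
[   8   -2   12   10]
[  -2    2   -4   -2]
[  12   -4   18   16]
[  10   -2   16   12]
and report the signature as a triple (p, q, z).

step 0: pivot 8 → sign +
step 1: pivot 3/2 → sign +
step 2: pivot -2/3 → sign −
step 3: pivot 2 → sign +
signature = (3, 1, 0)

Answer: (3, 1, 0)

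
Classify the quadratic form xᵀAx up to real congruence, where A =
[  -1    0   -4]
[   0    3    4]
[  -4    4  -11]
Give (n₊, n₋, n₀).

step 0: pivot -1 → sign −
step 1: pivot 3 → sign +
step 2: pivot -1/3 → sign −
signature = (1, 2, 0)

Answer: (1, 2, 0)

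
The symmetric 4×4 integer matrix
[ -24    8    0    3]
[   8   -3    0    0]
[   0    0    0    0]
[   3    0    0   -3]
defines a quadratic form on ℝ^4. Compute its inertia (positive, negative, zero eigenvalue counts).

step 0: pivot -24 → sign −
step 1: pivot -1/3 → sign −
step 2: pivot 3/8 → sign +
step 3: row/col 3 already zero → sign 0
signature = (1, 2, 1)

Answer: (1, 2, 1)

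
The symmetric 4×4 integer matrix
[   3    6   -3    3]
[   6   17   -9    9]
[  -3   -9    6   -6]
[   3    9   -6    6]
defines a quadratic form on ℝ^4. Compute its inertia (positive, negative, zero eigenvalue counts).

Answer: (3, 0, 1)

Derivation:
step 0: pivot 3 → sign +
step 1: pivot 5 → sign +
step 2: pivot 6/5 → sign +
step 3: row/col 3 already zero → sign 0
signature = (3, 0, 1)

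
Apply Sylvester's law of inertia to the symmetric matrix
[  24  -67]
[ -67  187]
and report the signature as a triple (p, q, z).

step 0: pivot 24 → sign +
step 1: pivot -1/24 → sign −
signature = (1, 1, 0)

Answer: (1, 1, 0)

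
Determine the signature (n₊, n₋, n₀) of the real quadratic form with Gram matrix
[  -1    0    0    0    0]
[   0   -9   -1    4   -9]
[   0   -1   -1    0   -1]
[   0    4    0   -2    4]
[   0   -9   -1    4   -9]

step 0: pivot -1 → sign −
step 1: pivot -9 → sign −
step 2: pivot -8/9 → sign −
step 3: row/col 3 already zero → sign 0
step 4: row/col 4 already zero → sign 0
signature = (0, 3, 2)

Answer: (0, 3, 2)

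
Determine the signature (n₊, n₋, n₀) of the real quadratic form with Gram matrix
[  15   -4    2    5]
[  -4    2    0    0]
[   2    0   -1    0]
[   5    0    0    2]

Answer: (2, 2, 0)

Derivation:
step 0: pivot 15 → sign +
step 1: pivot 14/15 → sign +
step 2: pivot -11/7 → sign −
step 3: pivot -3/11 → sign −
signature = (2, 2, 0)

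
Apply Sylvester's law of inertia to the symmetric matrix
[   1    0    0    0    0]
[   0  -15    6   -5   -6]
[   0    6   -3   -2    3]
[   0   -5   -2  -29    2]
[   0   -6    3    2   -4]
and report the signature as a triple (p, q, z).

step 0: pivot 1 → sign +
step 1: pivot -15 → sign −
step 2: pivot -3/5 → sign −
step 3: pivot -2/3 → sign −
step 4: pivot -1 → sign −
signature = (1, 4, 0)

Answer: (1, 4, 0)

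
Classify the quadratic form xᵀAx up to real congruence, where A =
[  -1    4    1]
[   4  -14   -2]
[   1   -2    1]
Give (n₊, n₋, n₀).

step 0: pivot -1 → sign −
step 1: pivot 2 → sign +
step 2: row/col 2 already zero → sign 0
signature = (1, 1, 1)

Answer: (1, 1, 1)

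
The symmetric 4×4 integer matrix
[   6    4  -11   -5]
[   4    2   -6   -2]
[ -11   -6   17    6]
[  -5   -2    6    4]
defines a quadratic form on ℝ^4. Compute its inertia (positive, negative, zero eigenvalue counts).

step 0: pivot 6 → sign +
step 1: pivot -2/3 → sign −
step 2: pivot -1/2 → sign −
step 3: pivot 3 → sign +
signature = (2, 2, 0)

Answer: (2, 2, 0)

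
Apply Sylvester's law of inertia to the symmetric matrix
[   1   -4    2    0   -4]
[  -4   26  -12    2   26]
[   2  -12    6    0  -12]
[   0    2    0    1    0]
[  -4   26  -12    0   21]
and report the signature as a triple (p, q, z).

Answer: (3, 2, 0)

Derivation:
step 0: pivot 1 → sign +
step 1: pivot 10 → sign +
step 2: pivot 2/5 → sign +
step 3: pivot -1 → sign −
step 4: pivot -1 → sign −
signature = (3, 2, 0)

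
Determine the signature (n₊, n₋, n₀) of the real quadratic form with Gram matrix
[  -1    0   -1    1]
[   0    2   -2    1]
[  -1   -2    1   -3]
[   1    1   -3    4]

Answer: (2, 2, 0)

Derivation:
step 0: pivot -1 → sign −
step 1: pivot 2 → sign +
step 2: pivot 9/2 → sign +
step 3: pivot -2 → sign −
signature = (2, 2, 0)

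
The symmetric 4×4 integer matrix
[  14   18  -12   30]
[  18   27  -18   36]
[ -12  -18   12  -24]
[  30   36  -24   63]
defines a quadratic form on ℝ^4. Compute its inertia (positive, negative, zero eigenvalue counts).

Answer: (2, 1, 1)

Derivation:
step 0: pivot 14 → sign +
step 1: pivot 27/7 → sign +
step 2: pivot -3 → sign −
step 3: row/col 3 already zero → sign 0
signature = (2, 1, 1)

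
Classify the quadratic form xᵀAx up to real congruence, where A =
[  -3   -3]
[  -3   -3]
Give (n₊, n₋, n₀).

Answer: (0, 1, 1)

Derivation:
step 0: pivot -3 → sign −
step 1: row/col 1 already zero → sign 0
signature = (0, 1, 1)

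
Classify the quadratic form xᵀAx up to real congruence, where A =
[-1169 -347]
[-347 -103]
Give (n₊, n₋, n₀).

step 0: pivot -1169 → sign −
step 1: pivot 2/1169 → sign +
signature = (1, 1, 0)

Answer: (1, 1, 0)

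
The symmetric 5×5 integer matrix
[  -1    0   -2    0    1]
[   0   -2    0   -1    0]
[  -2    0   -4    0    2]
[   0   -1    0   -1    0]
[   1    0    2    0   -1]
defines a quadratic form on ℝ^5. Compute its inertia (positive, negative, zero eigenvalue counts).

step 0: pivot -1 → sign −
step 1: pivot -2 → sign −
step 2: pivot -1/2 → sign −
step 3: row/col 3 already zero → sign 0
step 4: row/col 4 already zero → sign 0
signature = (0, 3, 2)

Answer: (0, 3, 2)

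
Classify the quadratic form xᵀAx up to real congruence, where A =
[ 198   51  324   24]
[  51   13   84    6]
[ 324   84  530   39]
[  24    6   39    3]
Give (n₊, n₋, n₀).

Answer: (2, 2, 0)

Derivation:
step 0: pivot 198 → sign +
step 1: pivot -3/22 → sign −
step 2: pivot 2 → sign +
step 3: pivot -1/6 → sign −
signature = (2, 2, 0)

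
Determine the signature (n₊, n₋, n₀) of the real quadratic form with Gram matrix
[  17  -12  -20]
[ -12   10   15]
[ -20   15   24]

Answer: (2, 1, 0)

Derivation:
step 0: pivot 17 → sign +
step 1: pivot 26/17 → sign +
step 2: pivot -1/26 → sign −
signature = (2, 1, 0)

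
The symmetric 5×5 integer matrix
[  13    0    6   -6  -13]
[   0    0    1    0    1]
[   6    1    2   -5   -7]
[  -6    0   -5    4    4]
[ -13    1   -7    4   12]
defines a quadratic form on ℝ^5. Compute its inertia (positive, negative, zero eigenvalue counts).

step 0: pivot 13 → sign +
step 1: pivot -10/13 → sign −
step 2: pivot 13/10 → sign +
step 3: pivot 16/13 → sign +
step 4: pivot 3/16 → sign +
signature = (4, 1, 0)

Answer: (4, 1, 0)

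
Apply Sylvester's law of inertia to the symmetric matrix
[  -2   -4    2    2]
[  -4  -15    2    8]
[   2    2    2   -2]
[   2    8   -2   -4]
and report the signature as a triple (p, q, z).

step 0: pivot -2 → sign −
step 1: pivot -7 → sign −
step 2: pivot 32/7 → sign +
step 3: row/col 3 already zero → sign 0
signature = (1, 2, 1)

Answer: (1, 2, 1)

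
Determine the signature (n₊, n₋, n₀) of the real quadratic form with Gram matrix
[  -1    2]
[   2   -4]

Answer: (0, 1, 1)

Derivation:
step 0: pivot -1 → sign −
step 1: row/col 1 already zero → sign 0
signature = (0, 1, 1)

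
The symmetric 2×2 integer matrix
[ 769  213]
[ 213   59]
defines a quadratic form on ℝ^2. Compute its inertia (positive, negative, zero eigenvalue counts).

step 0: pivot 769 → sign +
step 1: pivot 2/769 → sign +
signature = (2, 0, 0)

Answer: (2, 0, 0)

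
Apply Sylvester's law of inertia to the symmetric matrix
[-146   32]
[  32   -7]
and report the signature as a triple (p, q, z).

Answer: (1, 1, 0)

Derivation:
step 0: pivot -146 → sign −
step 1: pivot 1/73 → sign +
signature = (1, 1, 0)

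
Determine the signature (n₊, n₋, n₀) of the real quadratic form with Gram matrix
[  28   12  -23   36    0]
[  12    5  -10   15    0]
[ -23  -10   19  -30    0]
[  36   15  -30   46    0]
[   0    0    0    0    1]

step 0: pivot 28 → sign +
step 1: pivot -1/7 → sign −
step 2: pivot 1/4 → sign +
step 3: pivot 1 → sign +
step 4: pivot 1 → sign +
signature = (4, 1, 0)

Answer: (4, 1, 0)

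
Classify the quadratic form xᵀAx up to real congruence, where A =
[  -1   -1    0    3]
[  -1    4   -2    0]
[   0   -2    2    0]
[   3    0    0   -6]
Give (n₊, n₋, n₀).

step 0: pivot -1 → sign −
step 1: pivot 5 → sign +
step 2: pivot 6/5 → sign +
step 3: row/col 3 already zero → sign 0
signature = (2, 1, 1)

Answer: (2, 1, 1)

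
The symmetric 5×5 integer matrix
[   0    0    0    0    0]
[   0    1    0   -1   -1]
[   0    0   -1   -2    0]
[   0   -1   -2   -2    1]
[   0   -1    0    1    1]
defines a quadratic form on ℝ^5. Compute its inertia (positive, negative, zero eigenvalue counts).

Answer: (2, 1, 2)

Derivation:
step 0: pivot 1 → sign +
step 1: pivot -1 → sign −
step 2: pivot 1 → sign +
step 3: row/col 3 already zero → sign 0
step 4: row/col 4 already zero → sign 0
signature = (2, 1, 2)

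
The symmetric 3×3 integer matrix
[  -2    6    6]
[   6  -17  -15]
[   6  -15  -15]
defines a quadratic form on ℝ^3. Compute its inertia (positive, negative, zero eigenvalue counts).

Answer: (1, 2, 0)

Derivation:
step 0: pivot -2 → sign −
step 1: pivot 1 → sign +
step 2: pivot -6 → sign −
signature = (1, 2, 0)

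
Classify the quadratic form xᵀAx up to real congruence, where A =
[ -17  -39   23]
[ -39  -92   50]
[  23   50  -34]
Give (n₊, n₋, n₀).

step 0: pivot -17 → sign −
step 1: pivot -43/17 → sign −
step 2: pivot 6/43 → sign +
signature = (1, 2, 0)

Answer: (1, 2, 0)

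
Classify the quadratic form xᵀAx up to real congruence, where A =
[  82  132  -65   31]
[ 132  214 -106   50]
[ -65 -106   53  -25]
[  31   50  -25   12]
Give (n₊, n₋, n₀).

step 0: pivot 82 → sign +
step 1: pivot 62/41 → sign +
step 2: pivot 15/62 → sign +
step 3: pivot -1/5 → sign −
signature = (3, 1, 0)

Answer: (3, 1, 0)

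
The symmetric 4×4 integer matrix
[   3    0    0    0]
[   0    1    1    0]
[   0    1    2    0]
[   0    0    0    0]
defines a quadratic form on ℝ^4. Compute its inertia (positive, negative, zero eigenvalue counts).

step 0: pivot 3 → sign +
step 1: pivot 1 → sign +
step 2: pivot 1 → sign +
step 3: row/col 3 already zero → sign 0
signature = (3, 0, 1)

Answer: (3, 0, 1)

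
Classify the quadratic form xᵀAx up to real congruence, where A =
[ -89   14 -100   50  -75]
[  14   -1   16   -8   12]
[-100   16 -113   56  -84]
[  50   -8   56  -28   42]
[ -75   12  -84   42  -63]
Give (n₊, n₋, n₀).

step 0: pivot -89 → sign −
step 1: pivot 107/89 → sign +
step 2: pivot -75/107 → sign −
step 3: pivot 8/75 → sign +
step 4: row/col 4 already zero → sign 0
signature = (2, 2, 1)

Answer: (2, 2, 1)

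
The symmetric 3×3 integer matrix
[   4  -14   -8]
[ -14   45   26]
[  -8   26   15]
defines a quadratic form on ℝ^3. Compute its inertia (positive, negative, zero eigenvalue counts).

step 0: pivot 4 → sign +
step 1: pivot -4 → sign −
step 2: row/col 2 already zero → sign 0
signature = (1, 1, 1)

Answer: (1, 1, 1)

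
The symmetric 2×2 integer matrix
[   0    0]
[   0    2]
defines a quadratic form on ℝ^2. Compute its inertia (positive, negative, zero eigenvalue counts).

Answer: (1, 0, 1)

Derivation:
step 0: pivot 2 → sign +
step 1: row/col 1 already zero → sign 0
signature = (1, 0, 1)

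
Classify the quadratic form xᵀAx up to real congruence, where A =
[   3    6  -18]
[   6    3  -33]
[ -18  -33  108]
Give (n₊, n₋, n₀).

step 0: pivot 3 → sign +
step 1: pivot -9 → sign −
step 2: pivot 1 → sign +
signature = (2, 1, 0)

Answer: (2, 1, 0)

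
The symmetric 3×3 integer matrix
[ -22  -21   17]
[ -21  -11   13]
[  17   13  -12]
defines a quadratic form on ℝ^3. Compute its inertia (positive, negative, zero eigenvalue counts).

Answer: (1, 2, 0)

Derivation:
step 0: pivot -22 → sign −
step 1: pivot 199/22 → sign +
step 2: pivot -3/199 → sign −
signature = (1, 2, 0)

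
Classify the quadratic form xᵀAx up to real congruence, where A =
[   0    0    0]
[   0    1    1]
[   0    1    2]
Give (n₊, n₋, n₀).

step 0: pivot 1 → sign +
step 1: pivot 1 → sign +
step 2: row/col 2 already zero → sign 0
signature = (2, 0, 1)

Answer: (2, 0, 1)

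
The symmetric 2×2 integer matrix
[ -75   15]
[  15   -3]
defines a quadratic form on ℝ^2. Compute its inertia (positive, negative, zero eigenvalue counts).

Answer: (0, 1, 1)

Derivation:
step 0: pivot -75 → sign −
step 1: row/col 1 already zero → sign 0
signature = (0, 1, 1)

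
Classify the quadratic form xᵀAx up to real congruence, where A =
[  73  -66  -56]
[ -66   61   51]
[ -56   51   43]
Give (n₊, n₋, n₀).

Answer: (2, 1, 0)

Derivation:
step 0: pivot 73 → sign +
step 1: pivot 97/73 → sign +
step 2: pivot -6/97 → sign −
signature = (2, 1, 0)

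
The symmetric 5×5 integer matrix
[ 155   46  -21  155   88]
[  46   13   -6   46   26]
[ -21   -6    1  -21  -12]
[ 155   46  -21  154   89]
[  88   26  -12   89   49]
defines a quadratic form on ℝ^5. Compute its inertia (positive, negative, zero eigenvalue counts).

Answer: (2, 3, 0)

Derivation:
step 0: pivot 155 → sign +
step 1: pivot -101/155 → sign −
step 2: pivot -178/101 → sign −
step 3: pivot -1 → sign −
step 4: pivot 6/89 → sign +
signature = (2, 3, 0)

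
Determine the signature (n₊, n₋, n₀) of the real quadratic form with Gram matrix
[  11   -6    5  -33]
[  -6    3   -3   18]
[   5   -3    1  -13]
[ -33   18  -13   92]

step 0: pivot 11 → sign +
step 1: pivot -3/11 → sign −
step 2: pivot -1 → sign −
step 3: pivot -3 → sign −
signature = (1, 3, 0)

Answer: (1, 3, 0)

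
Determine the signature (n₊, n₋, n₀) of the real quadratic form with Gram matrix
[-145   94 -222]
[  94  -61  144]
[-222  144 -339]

Answer: (1, 2, 0)

Derivation:
step 0: pivot -145 → sign −
step 1: pivot -9/145 → sign −
step 2: pivot 1 → sign +
signature = (1, 2, 0)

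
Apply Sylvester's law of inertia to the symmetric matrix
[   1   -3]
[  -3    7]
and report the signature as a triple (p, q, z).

step 0: pivot 1 → sign +
step 1: pivot -2 → sign −
signature = (1, 1, 0)

Answer: (1, 1, 0)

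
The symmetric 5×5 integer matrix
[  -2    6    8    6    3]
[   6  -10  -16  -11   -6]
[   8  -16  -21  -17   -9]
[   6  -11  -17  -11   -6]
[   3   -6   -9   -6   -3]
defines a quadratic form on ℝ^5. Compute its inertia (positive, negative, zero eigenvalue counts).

Answer: (4, 1, 0)

Derivation:
step 0: pivot -2 → sign −
step 1: pivot 8 → sign +
step 2: pivot 3 → sign +
step 3: pivot 7/8 → sign +
step 4: pivot 3/14 → sign +
signature = (4, 1, 0)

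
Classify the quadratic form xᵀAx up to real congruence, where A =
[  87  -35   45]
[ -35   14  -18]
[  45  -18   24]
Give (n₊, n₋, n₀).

step 0: pivot 87 → sign +
step 1: pivot -7/87 → sign −
step 2: pivot 6/7 → sign +
signature = (2, 1, 0)

Answer: (2, 1, 0)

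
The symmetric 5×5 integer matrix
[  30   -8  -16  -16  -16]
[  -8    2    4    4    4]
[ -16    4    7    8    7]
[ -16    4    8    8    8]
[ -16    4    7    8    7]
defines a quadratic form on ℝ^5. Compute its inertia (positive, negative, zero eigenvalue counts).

step 0: pivot 30 → sign +
step 1: pivot -2/15 → sign −
step 2: pivot -1 → sign −
step 3: row/col 3 already zero → sign 0
step 4: row/col 4 already zero → sign 0
signature = (1, 2, 2)

Answer: (1, 2, 2)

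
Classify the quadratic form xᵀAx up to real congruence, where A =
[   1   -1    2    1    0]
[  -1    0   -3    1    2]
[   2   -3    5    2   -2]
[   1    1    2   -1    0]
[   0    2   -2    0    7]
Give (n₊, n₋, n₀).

step 0: pivot 1 → sign +
step 1: pivot -1 → sign −
step 2: pivot 2 → sign +
step 3: pivot 3 → sign +
step 4: row/col 4 already zero → sign 0
signature = (3, 1, 1)

Answer: (3, 1, 1)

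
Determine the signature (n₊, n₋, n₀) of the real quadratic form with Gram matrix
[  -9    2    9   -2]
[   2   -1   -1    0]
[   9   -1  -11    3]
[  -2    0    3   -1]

Answer: (0, 3, 1)

Derivation:
step 0: pivot -9 → sign −
step 1: pivot -5/9 → sign −
step 2: pivot -1/5 → sign −
step 3: row/col 3 already zero → sign 0
signature = (0, 3, 1)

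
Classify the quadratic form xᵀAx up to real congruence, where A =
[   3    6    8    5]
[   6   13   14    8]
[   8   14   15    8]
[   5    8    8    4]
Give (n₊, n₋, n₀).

step 0: pivot 3 → sign +
step 1: pivot 1 → sign +
step 2: pivot -31/3 → sign −
step 3: pivot 3/31 → sign +
signature = (3, 1, 0)

Answer: (3, 1, 0)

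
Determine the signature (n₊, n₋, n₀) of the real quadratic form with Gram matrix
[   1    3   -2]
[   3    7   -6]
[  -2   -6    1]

step 0: pivot 1 → sign +
step 1: pivot -2 → sign −
step 2: pivot -3 → sign −
signature = (1, 2, 0)

Answer: (1, 2, 0)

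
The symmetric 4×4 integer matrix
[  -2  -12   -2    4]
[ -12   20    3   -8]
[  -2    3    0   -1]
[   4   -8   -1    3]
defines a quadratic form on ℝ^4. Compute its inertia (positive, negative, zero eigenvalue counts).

step 0: pivot -2 → sign −
step 1: pivot 92 → sign +
step 2: pivot -41/92 → sign −
step 3: pivot -1/41 → sign −
signature = (1, 3, 0)

Answer: (1, 3, 0)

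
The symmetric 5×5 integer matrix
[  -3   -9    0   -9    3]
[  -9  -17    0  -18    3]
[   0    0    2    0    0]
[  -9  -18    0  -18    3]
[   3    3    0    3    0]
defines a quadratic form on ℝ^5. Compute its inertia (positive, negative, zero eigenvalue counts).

step 0: pivot -3 → sign −
step 1: pivot 10 → sign +
step 2: pivot 2 → sign +
step 3: pivot 9/10 → sign +
step 4: pivot -1 → sign −
signature = (3, 2, 0)

Answer: (3, 2, 0)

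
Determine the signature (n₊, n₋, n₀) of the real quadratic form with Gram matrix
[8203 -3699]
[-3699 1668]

step 0: pivot 8203 → sign +
step 1: pivot 3/8203 → sign +
signature = (2, 0, 0)

Answer: (2, 0, 0)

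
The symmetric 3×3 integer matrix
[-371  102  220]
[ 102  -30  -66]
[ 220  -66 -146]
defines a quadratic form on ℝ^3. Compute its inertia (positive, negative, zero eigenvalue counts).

step 0: pivot -371 → sign −
step 1: pivot -726/371 → sign −
step 2: row/col 2 already zero → sign 0
signature = (0, 2, 1)

Answer: (0, 2, 1)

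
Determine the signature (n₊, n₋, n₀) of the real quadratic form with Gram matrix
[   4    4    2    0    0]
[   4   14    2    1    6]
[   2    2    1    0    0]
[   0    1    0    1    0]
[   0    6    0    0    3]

step 0: pivot 4 → sign +
step 1: pivot 10 → sign +
step 2: pivot 9/10 → sign +
step 3: pivot -1 → sign −
step 4: row/col 4 already zero → sign 0
signature = (3, 1, 1)

Answer: (3, 1, 1)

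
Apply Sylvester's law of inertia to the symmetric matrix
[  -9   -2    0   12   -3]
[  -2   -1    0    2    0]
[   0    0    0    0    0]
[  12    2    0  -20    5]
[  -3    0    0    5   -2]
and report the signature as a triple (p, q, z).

Answer: (0, 4, 1)

Derivation:
step 0: pivot -9 → sign −
step 1: pivot -5/9 → sign −
step 2: pivot -16/5 → sign −
step 3: pivot -3/16 → sign −
step 4: row/col 4 already zero → sign 0
signature = (0, 4, 1)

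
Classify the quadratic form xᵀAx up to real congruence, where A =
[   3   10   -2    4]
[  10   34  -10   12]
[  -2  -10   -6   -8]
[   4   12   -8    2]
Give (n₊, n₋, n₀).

step 0: pivot 3 → sign +
step 1: pivot 2/3 → sign +
step 2: pivot -24 → sign −
step 3: row/col 3 already zero → sign 0
signature = (2, 1, 1)

Answer: (2, 1, 1)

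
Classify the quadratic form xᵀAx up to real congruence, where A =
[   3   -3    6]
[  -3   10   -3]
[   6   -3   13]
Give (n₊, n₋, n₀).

Answer: (2, 1, 0)

Derivation:
step 0: pivot 3 → sign +
step 1: pivot 7 → sign +
step 2: pivot -2/7 → sign −
signature = (2, 1, 0)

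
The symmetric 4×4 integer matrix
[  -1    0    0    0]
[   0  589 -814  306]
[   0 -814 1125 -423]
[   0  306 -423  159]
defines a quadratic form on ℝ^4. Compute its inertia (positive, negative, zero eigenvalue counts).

step 0: pivot -1 → sign −
step 1: pivot 589 → sign +
step 2: pivot 29/589 → sign +
step 3: pivot -6/29 → sign −
signature = (2, 2, 0)

Answer: (2, 2, 0)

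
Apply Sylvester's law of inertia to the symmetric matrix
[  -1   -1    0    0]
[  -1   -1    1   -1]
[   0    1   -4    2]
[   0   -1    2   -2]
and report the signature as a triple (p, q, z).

Answer: (1, 3, 0)

Derivation:
step 0: pivot -1 → sign −
step 1: pivot -4 → sign −
step 2: pivot 1/4 → sign +
step 3: pivot -2 → sign −
signature = (1, 3, 0)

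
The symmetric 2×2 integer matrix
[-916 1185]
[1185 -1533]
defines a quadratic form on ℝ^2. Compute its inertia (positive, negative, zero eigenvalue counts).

Answer: (0, 2, 0)

Derivation:
step 0: pivot -916 → sign −
step 1: pivot -3/916 → sign −
signature = (0, 2, 0)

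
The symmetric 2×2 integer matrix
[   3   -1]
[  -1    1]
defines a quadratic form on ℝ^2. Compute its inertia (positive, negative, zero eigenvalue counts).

step 0: pivot 3 → sign +
step 1: pivot 2/3 → sign +
signature = (2, 0, 0)

Answer: (2, 0, 0)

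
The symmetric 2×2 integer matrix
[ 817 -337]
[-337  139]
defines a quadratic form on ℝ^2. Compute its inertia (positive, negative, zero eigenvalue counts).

Answer: (1, 1, 0)

Derivation:
step 0: pivot 817 → sign +
step 1: pivot -6/817 → sign −
signature = (1, 1, 0)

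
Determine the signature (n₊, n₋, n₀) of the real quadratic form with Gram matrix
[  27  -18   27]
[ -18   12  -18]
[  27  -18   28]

Answer: (2, 0, 1)

Derivation:
step 0: pivot 27 → sign +
step 1: pivot 1 → sign +
step 2: row/col 2 already zero → sign 0
signature = (2, 0, 1)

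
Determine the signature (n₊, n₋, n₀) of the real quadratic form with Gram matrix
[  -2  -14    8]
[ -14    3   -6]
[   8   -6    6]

step 0: pivot -2 → sign −
step 1: pivot 101 → sign +
step 2: pivot -6/101 → sign −
signature = (1, 2, 0)

Answer: (1, 2, 0)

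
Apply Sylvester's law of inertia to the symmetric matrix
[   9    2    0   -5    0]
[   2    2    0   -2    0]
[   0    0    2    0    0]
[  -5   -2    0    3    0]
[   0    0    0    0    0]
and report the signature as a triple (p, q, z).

step 0: pivot 9 → sign +
step 1: pivot 14/9 → sign +
step 2: pivot 2 → sign +
step 3: pivot -2/7 → sign −
step 4: row/col 4 already zero → sign 0
signature = (3, 1, 1)

Answer: (3, 1, 1)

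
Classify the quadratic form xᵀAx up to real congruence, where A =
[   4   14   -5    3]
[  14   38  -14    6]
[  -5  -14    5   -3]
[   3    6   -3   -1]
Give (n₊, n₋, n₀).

Answer: (2, 2, 0)

Derivation:
step 0: pivot 4 → sign +
step 1: pivot -11 → sign −
step 2: pivot -3/22 → sign −
step 3: pivot 2 → sign +
signature = (2, 2, 0)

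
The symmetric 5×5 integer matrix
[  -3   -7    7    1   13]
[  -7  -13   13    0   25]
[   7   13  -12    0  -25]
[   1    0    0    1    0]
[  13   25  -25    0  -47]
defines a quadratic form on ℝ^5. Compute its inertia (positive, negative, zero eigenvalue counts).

step 0: pivot -3 → sign −
step 1: pivot 10/3 → sign +
step 2: pivot 1 → sign +
step 3: pivot -3/10 → sign −
step 4: pivot 2 → sign +
signature = (3, 2, 0)

Answer: (3, 2, 0)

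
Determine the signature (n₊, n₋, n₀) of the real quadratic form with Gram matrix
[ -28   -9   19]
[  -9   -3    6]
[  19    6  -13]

step 0: pivot -28 → sign −
step 1: pivot -3/28 → sign −
step 2: row/col 2 already zero → sign 0
signature = (0, 2, 1)

Answer: (0, 2, 1)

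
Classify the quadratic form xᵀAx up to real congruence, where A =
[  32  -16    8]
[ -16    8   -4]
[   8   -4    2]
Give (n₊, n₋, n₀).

Answer: (1, 0, 2)

Derivation:
step 0: pivot 32 → sign +
step 1: row/col 1 already zero → sign 0
step 2: row/col 2 already zero → sign 0
signature = (1, 0, 2)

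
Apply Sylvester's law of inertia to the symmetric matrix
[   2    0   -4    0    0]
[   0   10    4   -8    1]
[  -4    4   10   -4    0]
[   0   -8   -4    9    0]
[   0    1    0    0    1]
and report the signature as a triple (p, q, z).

step 0: pivot 2 → sign +
step 1: pivot 10 → sign +
step 2: pivot 2/5 → sign +
step 3: pivot 1 → sign +
step 4: pivot 1/2 → sign +
signature = (5, 0, 0)

Answer: (5, 0, 0)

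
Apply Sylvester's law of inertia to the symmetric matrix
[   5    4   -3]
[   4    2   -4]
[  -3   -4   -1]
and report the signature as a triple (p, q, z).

step 0: pivot 5 → sign +
step 1: pivot -6/5 → sign −
step 2: pivot -2/3 → sign −
signature = (1, 2, 0)

Answer: (1, 2, 0)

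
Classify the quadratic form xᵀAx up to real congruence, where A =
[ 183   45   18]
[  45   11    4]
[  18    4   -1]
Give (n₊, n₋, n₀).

step 0: pivot 183 → sign +
step 1: pivot -4/61 → sign −
step 2: row/col 2 already zero → sign 0
signature = (1, 1, 1)

Answer: (1, 1, 1)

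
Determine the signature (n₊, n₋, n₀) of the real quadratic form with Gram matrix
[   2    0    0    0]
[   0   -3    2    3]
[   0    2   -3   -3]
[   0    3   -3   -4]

step 0: pivot 2 → sign +
step 1: pivot -3 → sign −
step 2: pivot -5/3 → sign −
step 3: pivot -2/5 → sign −
signature = (1, 3, 0)

Answer: (1, 3, 0)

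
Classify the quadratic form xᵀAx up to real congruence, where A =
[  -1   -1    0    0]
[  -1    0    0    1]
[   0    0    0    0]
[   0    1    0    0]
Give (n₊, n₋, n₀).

step 0: pivot -1 → sign −
step 1: pivot 1 → sign +
step 2: pivot -1 → sign −
step 3: row/col 3 already zero → sign 0
signature = (1, 2, 1)

Answer: (1, 2, 1)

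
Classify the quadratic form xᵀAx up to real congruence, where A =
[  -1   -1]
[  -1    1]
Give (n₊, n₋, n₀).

Answer: (1, 1, 0)

Derivation:
step 0: pivot -1 → sign −
step 1: pivot 2 → sign +
signature = (1, 1, 0)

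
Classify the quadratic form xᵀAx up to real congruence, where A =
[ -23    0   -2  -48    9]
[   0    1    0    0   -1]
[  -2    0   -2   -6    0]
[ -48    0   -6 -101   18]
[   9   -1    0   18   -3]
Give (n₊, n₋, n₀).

Answer: (2, 3, 0)

Derivation:
step 0: pivot -23 → sign −
step 1: pivot 1 → sign +
step 2: pivot -42/23 → sign −
step 3: pivot 1 → sign +
step 4: pivot -1/7 → sign −
signature = (2, 3, 0)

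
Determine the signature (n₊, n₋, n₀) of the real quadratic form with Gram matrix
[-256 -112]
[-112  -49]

step 0: pivot -256 → sign −
step 1: row/col 1 already zero → sign 0
signature = (0, 1, 1)

Answer: (0, 1, 1)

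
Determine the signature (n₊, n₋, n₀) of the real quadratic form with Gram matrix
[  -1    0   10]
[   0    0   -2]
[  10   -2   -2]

Answer: (1, 2, 0)

Derivation:
step 0: pivot -1 → sign −
step 1: pivot 98 → sign +
step 2: pivot -2/49 → sign −
signature = (1, 2, 0)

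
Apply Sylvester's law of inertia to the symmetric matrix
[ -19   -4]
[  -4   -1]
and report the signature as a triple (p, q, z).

Answer: (0, 2, 0)

Derivation:
step 0: pivot -19 → sign −
step 1: pivot -3/19 → sign −
signature = (0, 2, 0)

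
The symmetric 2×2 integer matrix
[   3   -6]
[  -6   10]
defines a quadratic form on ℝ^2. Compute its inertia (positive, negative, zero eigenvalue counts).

Answer: (1, 1, 0)

Derivation:
step 0: pivot 3 → sign +
step 1: pivot -2 → sign −
signature = (1, 1, 0)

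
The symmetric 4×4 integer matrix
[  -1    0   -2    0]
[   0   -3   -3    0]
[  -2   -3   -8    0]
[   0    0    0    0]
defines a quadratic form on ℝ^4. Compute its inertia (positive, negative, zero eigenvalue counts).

Answer: (0, 3, 1)

Derivation:
step 0: pivot -1 → sign −
step 1: pivot -3 → sign −
step 2: pivot -1 → sign −
step 3: row/col 3 already zero → sign 0
signature = (0, 3, 1)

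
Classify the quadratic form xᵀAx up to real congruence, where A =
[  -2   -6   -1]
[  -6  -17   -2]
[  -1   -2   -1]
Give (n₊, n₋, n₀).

Answer: (1, 2, 0)

Derivation:
step 0: pivot -2 → sign −
step 1: pivot 1 → sign +
step 2: pivot -3/2 → sign −
signature = (1, 2, 0)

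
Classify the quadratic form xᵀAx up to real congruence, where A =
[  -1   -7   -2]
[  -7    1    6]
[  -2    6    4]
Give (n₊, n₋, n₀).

Answer: (1, 1, 1)

Derivation:
step 0: pivot -1 → sign −
step 1: pivot 50 → sign +
step 2: row/col 2 already zero → sign 0
signature = (1, 1, 1)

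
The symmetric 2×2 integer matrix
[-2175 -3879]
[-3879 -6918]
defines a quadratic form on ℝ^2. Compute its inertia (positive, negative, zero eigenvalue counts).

Answer: (0, 2, 0)

Derivation:
step 0: pivot -2175 → sign −
step 1: pivot -3/725 → sign −
signature = (0, 2, 0)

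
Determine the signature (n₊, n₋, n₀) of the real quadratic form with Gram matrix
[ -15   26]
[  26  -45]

step 0: pivot -15 → sign −
step 1: pivot 1/15 → sign +
signature = (1, 1, 0)

Answer: (1, 1, 0)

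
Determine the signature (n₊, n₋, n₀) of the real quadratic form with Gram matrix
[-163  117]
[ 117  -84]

Answer: (0, 2, 0)

Derivation:
step 0: pivot -163 → sign −
step 1: pivot -3/163 → sign −
signature = (0, 2, 0)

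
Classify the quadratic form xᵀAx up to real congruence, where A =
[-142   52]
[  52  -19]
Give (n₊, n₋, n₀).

step 0: pivot -142 → sign −
step 1: pivot 3/71 → sign +
signature = (1, 1, 0)

Answer: (1, 1, 0)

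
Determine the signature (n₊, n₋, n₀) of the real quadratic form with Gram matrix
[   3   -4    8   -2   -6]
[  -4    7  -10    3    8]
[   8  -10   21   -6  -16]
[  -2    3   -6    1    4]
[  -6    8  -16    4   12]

Answer: (3, 1, 1)

Derivation:
step 0: pivot 3 → sign +
step 1: pivot 5/3 → sign +
step 2: pivot -3/5 → sign −
step 3: pivot 2/3 → sign +
step 4: row/col 4 already zero → sign 0
signature = (3, 1, 1)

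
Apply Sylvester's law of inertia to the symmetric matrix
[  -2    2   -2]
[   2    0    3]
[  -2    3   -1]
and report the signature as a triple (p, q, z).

step 0: pivot -2 → sign −
step 1: pivot 2 → sign +
step 2: pivot 1/2 → sign +
signature = (2, 1, 0)

Answer: (2, 1, 0)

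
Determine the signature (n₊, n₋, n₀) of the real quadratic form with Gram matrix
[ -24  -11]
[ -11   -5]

Answer: (1, 1, 0)

Derivation:
step 0: pivot -24 → sign −
step 1: pivot 1/24 → sign +
signature = (1, 1, 0)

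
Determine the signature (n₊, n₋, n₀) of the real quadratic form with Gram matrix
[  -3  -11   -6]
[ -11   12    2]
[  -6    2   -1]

Answer: (1, 2, 0)

Derivation:
step 0: pivot -3 → sign −
step 1: pivot 157/3 → sign +
step 2: pivot -1/157 → sign −
signature = (1, 2, 0)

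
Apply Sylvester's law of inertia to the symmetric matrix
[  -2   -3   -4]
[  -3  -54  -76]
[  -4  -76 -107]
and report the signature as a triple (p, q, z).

Answer: (0, 3, 0)

Derivation:
step 0: pivot -2 → sign −
step 1: pivot -99/2 → sign −
step 2: pivot -1/99 → sign −
signature = (0, 3, 0)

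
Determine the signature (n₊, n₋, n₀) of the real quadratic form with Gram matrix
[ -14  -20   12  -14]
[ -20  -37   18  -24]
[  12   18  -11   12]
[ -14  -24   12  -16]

Answer: (1, 3, 0)

Derivation:
step 0: pivot -14 → sign −
step 1: pivot -59/7 → sign −
step 2: pivot -37/59 → sign −
step 3: pivot 6/37 → sign +
signature = (1, 3, 0)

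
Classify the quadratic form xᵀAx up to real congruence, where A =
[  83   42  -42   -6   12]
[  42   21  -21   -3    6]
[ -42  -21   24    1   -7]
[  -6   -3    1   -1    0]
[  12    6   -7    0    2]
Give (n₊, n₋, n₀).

Answer: (2, 3, 0)

Derivation:
step 0: pivot 83 → sign +
step 1: pivot -21/83 → sign −
step 2: pivot 3 → sign +
step 3: pivot -58/21 → sign −
step 4: pivot -1/29 → sign −
signature = (2, 3, 0)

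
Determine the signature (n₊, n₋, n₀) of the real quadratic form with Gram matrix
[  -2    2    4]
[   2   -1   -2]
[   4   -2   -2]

Answer: (2, 1, 0)

Derivation:
step 0: pivot -2 → sign −
step 1: pivot 1 → sign +
step 2: pivot 2 → sign +
signature = (2, 1, 0)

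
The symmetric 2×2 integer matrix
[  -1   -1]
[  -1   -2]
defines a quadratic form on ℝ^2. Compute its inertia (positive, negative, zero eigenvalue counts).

step 0: pivot -1 → sign −
step 1: pivot -1 → sign −
signature = (0, 2, 0)

Answer: (0, 2, 0)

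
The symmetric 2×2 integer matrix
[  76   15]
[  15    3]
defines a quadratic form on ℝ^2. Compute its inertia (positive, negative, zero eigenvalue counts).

Answer: (2, 0, 0)

Derivation:
step 0: pivot 76 → sign +
step 1: pivot 3/76 → sign +
signature = (2, 0, 0)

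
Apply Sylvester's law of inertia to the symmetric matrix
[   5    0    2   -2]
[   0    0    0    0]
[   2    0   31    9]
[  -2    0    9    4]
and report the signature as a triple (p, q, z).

step 0: pivot 5 → sign +
step 1: pivot 151/5 → sign +
step 2: pivot 3/151 → sign +
step 3: row/col 3 already zero → sign 0
signature = (3, 0, 1)

Answer: (3, 0, 1)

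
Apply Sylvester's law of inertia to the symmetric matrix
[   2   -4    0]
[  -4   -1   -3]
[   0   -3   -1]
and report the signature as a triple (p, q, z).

Answer: (1, 1, 1)

Derivation:
step 0: pivot 2 → sign +
step 1: pivot -9 → sign −
step 2: row/col 2 already zero → sign 0
signature = (1, 1, 1)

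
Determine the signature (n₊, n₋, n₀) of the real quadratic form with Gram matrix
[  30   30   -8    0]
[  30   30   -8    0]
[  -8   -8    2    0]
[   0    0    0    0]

step 0: pivot 30 → sign +
step 1: pivot -2/15 → sign −
step 2: row/col 2 already zero → sign 0
step 3: row/col 3 already zero → sign 0
signature = (1, 1, 2)

Answer: (1, 1, 2)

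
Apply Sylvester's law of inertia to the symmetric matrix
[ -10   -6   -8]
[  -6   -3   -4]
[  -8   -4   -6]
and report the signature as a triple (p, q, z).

Answer: (1, 2, 0)

Derivation:
step 0: pivot -10 → sign −
step 1: pivot 3/5 → sign +
step 2: pivot -2/3 → sign −
signature = (1, 2, 0)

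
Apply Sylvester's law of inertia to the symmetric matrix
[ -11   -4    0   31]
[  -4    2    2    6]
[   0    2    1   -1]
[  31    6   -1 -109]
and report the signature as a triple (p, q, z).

Answer: (1, 3, 0)

Derivation:
step 0: pivot -11 → sign −
step 1: pivot 38/11 → sign +
step 2: pivot -3/19 → sign −
step 3: pivot -3 → sign −
signature = (1, 3, 0)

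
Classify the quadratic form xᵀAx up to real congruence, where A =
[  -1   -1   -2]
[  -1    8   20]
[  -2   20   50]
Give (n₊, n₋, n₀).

Answer: (2, 1, 0)

Derivation:
step 0: pivot -1 → sign −
step 1: pivot 9 → sign +
step 2: pivot 2/9 → sign +
signature = (2, 1, 0)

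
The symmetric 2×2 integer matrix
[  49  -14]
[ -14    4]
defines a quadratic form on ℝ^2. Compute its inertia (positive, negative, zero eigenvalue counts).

step 0: pivot 49 → sign +
step 1: row/col 1 already zero → sign 0
signature = (1, 0, 1)

Answer: (1, 0, 1)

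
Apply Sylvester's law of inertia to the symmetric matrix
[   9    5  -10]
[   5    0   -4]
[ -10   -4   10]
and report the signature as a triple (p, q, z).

Answer: (1, 2, 0)

Derivation:
step 0: pivot 9 → sign +
step 1: pivot -25/9 → sign −
step 2: pivot -6/25 → sign −
signature = (1, 2, 0)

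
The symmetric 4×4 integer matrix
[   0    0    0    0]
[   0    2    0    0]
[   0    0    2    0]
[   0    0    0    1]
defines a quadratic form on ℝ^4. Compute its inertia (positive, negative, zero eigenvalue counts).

Answer: (3, 0, 1)

Derivation:
step 0: pivot 2 → sign +
step 1: pivot 2 → sign +
step 2: pivot 1 → sign +
step 3: row/col 3 already zero → sign 0
signature = (3, 0, 1)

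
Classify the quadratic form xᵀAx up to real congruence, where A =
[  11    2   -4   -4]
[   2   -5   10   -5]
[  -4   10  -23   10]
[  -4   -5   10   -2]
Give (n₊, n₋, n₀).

Answer: (1, 3, 0)

Derivation:
step 0: pivot 11 → sign +
step 1: pivot -59/11 → sign −
step 2: pivot -3 → sign −
step 3: pivot -3/59 → sign −
signature = (1, 3, 0)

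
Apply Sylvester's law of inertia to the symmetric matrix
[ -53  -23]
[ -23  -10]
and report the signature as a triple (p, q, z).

step 0: pivot -53 → sign −
step 1: pivot -1/53 → sign −
signature = (0, 2, 0)

Answer: (0, 2, 0)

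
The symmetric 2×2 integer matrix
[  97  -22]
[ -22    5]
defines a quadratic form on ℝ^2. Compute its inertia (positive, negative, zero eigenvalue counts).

step 0: pivot 97 → sign +
step 1: pivot 1/97 → sign +
signature = (2, 0, 0)

Answer: (2, 0, 0)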